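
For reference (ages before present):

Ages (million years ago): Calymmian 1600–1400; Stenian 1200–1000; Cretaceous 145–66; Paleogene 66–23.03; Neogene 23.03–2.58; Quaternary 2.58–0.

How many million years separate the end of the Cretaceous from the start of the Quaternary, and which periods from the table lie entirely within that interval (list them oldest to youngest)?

63.42 million years; Paleogene, Neogene

The Cretaceous closes at 66 Ma and the Quaternary opens at 2.58 Ma, so the interval is 66 − 2.58 = 63.42 Myr.
A period fits inside if it starts at or after 66 Ma and ends at or before 2.58 Ma; oldest first that gives Paleogene, Neogene.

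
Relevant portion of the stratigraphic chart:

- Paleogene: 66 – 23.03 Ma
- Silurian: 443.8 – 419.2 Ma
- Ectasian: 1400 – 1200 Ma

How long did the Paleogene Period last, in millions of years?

42.97 million years

66 − 23.03 = 42.97 million years.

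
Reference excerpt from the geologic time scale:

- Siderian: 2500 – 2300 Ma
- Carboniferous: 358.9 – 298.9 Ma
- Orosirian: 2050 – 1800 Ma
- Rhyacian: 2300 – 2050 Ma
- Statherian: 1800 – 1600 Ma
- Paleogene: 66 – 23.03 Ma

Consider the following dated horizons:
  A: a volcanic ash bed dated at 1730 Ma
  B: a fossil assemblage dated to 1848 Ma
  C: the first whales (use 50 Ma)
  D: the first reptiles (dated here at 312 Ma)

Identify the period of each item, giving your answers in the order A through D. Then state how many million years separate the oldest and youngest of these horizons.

A: 1730 Ma lies in 1800–1600 Ma, so Statherian.
B: 1848 Ma lies in 2050–1800 Ma, so Orosirian.
C: 50 Ma lies in 66–23.03 Ma, so Paleogene.
D: 312 Ma lies in 358.9–298.9 Ma, so Carboniferous.
Oldest = 1848 Ma, youngest = 50 Ma → span 1798 Myr.

A — Statherian; B — Orosirian; C — Paleogene; D — Carboniferous; span 1798 million years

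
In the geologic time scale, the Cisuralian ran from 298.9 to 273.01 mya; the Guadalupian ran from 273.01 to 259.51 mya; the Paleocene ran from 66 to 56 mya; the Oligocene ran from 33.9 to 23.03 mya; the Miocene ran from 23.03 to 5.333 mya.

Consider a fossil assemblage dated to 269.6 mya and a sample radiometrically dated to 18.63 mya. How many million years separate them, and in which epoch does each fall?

Elapsed time: 269.6 − 18.63 = 250.97 Myr.
269.6 Ma lies within 273.01–259.51 Ma: Guadalupian.
18.63 Ma lies within 23.03–5.333 Ma: Miocene.

250.97 million years apart; the first in the Guadalupian, the second in the Miocene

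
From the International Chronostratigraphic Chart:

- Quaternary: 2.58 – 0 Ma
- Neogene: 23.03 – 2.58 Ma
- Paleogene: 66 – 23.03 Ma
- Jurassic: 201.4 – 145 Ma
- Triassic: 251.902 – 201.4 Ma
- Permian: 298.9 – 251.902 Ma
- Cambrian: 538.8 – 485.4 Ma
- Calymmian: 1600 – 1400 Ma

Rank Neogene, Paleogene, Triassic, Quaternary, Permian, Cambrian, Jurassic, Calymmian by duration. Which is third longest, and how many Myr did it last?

Durations: Neogene 20.45; Paleogene 42.97; Triassic 50.502; Quaternary 2.58; Permian 46.998; Cambrian 53.4; Jurassic 56.4; Calymmian 200 Myr.
Sorted longest-first: Calymmian (200), Jurassic (56.4), Cambrian (53.4), Triassic (50.502), Permian (46.998), Paleogene (42.97), Neogene (20.45), Quaternary (2.58).
The third longest is Cambrian at 53.4 Myr.

Cambrian, 53.4 million years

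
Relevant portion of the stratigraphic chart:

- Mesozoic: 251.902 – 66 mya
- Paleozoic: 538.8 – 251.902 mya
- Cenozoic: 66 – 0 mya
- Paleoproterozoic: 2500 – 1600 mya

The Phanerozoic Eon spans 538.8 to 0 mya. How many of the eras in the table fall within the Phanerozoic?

3

Eras inside 538.8–0 Ma: Paleozoic, Mesozoic, Cenozoic — 3 in total.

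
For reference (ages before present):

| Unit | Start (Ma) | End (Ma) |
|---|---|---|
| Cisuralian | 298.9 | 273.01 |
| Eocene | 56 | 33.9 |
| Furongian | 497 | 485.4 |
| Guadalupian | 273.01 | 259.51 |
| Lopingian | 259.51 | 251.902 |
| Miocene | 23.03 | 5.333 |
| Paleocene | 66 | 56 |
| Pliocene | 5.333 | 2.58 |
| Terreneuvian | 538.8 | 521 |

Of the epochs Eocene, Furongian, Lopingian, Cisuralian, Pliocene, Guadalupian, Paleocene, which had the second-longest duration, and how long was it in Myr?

Durations: Eocene 22.1; Furongian 11.6; Lopingian 7.608; Cisuralian 25.89; Pliocene 2.753; Guadalupian 13.5; Paleocene 10 Myr.
Sorted longest-first: Cisuralian (25.89), Eocene (22.1), Guadalupian (13.5), Furongian (11.6), Paleocene (10), Lopingian (7.608), Pliocene (2.753).
The second longest is Eocene at 22.1 Myr.

Eocene, 22.1 million years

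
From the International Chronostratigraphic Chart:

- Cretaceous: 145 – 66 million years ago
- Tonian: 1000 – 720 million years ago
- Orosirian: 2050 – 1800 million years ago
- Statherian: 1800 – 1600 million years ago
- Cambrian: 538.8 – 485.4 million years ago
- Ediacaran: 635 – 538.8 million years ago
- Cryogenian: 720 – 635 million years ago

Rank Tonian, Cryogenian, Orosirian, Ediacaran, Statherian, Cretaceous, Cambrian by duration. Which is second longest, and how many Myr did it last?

Orosirian, 250 million years

Durations: Tonian 280; Cryogenian 85; Orosirian 250; Ediacaran 96.2; Statherian 200; Cretaceous 79; Cambrian 53.4 Myr.
Sorted longest-first: Tonian (280), Orosirian (250), Statherian (200), Ediacaran (96.2), Cryogenian (85), Cretaceous (79), Cambrian (53.4).
The second longest is Orosirian at 250 Myr.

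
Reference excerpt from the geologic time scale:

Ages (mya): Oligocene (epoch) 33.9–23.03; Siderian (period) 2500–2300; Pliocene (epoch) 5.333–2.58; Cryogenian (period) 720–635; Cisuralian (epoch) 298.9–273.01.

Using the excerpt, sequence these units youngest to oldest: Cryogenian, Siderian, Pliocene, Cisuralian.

Pliocene, then Cisuralian, then Cryogenian, then Siderian

The oldest of these is Siderian (starts 2500 Ma) and the youngest is Pliocene (ends 2.58 Ma).
In between, by decreasing start age: Cryogenian (720), Cisuralian (298.9).
Listing youngest first means reversing that sequence.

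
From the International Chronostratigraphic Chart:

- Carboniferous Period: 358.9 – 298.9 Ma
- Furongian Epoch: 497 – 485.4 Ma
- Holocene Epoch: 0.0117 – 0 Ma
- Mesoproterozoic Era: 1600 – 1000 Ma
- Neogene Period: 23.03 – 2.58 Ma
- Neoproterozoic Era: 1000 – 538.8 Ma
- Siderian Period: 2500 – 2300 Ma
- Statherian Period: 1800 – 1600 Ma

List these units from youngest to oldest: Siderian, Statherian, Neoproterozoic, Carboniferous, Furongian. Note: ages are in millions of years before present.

Carboniferous, then Furongian, then Neoproterozoic, then Statherian, then Siderian

Sorting by start age (ascending Ma, since larger Ma = older): Carboniferous start 358.9, Furongian start 497, Neoproterozoic start 1000, Statherian start 1800, Siderian start 2500.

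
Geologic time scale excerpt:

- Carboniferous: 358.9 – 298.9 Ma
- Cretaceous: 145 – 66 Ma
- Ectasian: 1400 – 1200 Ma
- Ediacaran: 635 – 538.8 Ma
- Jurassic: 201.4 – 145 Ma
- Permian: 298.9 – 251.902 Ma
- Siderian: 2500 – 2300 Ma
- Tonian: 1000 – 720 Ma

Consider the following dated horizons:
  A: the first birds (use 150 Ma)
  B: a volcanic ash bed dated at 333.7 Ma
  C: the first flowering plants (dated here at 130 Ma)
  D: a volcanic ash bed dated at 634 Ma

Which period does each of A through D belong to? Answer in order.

Match each age against the start–end ranges in the excerpt: A = 150 Ma → Jurassic (201.4–145); B = 333.7 Ma → Carboniferous (358.9–298.9); C = 130 Ma → Cretaceous (145–66); D = 634 Ma → Ediacaran (635–538.8).

A — Jurassic; B — Carboniferous; C — Cretaceous; D — Ediacaran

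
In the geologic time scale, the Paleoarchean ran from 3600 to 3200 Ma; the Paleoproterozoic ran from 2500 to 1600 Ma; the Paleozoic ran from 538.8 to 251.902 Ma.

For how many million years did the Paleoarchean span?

400 million years

3600 − 3200 = 400 million years.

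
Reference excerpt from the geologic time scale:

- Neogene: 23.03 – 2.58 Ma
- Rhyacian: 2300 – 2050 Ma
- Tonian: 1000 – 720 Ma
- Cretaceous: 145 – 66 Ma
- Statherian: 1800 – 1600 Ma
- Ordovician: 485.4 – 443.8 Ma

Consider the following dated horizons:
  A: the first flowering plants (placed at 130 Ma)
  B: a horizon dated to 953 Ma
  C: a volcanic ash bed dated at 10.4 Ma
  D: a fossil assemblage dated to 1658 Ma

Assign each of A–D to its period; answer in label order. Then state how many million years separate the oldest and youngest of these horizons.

Match each age against the start–end ranges in the excerpt: A = 130 Ma → Cretaceous (145–66); B = 953 Ma → Tonian (1000–720); C = 10.4 Ma → Neogene (23.03–2.58); D = 1658 Ma → Statherian (1800–1600).
The largest age is 1658 Ma and the smallest is 10.4 Ma; their difference is 1647.6 Myr.

A — Cretaceous; B — Tonian; C — Neogene; D — Statherian; span 1647.6 million years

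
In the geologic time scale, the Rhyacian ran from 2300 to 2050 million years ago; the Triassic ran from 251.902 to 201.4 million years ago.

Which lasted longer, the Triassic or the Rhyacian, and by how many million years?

Triassic: 251.902 − 201.4 = 50.502 Myr.
Rhyacian: 2300 − 2050 = 250 Myr.
Difference: 250 − 50.502 = 199.498 Myr, so the Rhyacian was longer.

Rhyacian, by 199.498 million years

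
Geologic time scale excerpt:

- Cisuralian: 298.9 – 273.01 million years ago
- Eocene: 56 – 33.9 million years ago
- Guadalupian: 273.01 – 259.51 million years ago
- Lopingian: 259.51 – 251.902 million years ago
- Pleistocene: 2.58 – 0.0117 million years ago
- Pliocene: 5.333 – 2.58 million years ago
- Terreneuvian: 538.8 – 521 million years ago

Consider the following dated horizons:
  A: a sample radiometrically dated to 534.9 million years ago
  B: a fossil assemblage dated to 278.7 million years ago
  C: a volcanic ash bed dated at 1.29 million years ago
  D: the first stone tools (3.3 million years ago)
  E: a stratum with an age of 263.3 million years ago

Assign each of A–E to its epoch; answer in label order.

A: 534.9 Ma lies in 538.8–521 Ma, so Terreneuvian.
B: 278.7 Ma lies in 298.9–273.01 Ma, so Cisuralian.
C: 1.29 Ma lies in 2.58–0.0117 Ma, so Pleistocene.
D: 3.3 Ma lies in 5.333–2.58 Ma, so Pliocene.
E: 263.3 Ma lies in 273.01–259.51 Ma, so Guadalupian.

A — Terreneuvian; B — Cisuralian; C — Pleistocene; D — Pliocene; E — Guadalupian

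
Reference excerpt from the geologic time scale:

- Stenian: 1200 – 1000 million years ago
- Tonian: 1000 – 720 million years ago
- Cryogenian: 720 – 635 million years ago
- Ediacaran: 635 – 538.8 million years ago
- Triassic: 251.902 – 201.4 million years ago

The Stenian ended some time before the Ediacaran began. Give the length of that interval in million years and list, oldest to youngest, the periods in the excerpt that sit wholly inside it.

365 million years; Tonian, Cryogenian

The Stenian closes at 1000 Ma and the Ediacaran opens at 635 Ma, so the interval is 1000 − 635 = 365 Myr.
A period fits inside if it starts at or after 1000 Ma and ends at or before 635 Ma; oldest first that gives Tonian, Cryogenian.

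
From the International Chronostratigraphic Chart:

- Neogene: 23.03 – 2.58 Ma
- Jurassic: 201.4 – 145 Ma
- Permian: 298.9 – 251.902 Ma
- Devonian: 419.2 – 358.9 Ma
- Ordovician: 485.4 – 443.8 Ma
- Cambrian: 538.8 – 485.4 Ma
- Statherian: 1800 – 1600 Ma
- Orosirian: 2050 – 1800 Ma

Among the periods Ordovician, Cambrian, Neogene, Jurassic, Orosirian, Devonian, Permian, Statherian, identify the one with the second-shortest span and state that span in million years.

Start − end for each: Ordovician 485.4 − 443.8 = 41.6; Cambrian 538.8 − 485.4 = 53.4; Neogene 23.03 − 2.58 = 20.45; Jurassic 201.4 − 145 = 56.4; Orosirian 2050 − 1800 = 250; Devonian 419.2 − 358.9 = 60.3; Permian 298.9 − 251.902 = 46.998; Statherian 1800 − 1600 = 200.
Ranking these from shortest: Neogene < Ordovician < Permian < Cambrian < Jurassic < Devonian < Statherian < Orosirian.
Position 2 in that ranking is Ordovician, which lasted 41.6 Myr.

Ordovician, 41.6 million years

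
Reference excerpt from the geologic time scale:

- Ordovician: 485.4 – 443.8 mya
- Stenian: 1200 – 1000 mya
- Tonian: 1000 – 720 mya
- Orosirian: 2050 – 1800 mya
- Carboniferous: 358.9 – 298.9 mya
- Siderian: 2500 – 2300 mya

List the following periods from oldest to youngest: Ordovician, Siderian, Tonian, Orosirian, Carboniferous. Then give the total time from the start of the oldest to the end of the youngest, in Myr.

Siderian → Orosirian → Tonian → Ordovician → Carboniferous; total span 2201.1 Myr

From the excerpt: Ordovician 485.4–443.8; Siderian 2500–2300; Tonian 1000–720; Orosirian 2050–1800; Carboniferous 358.9–298.9 (Ma).
Larger Ma is earlier, so the oldest is Siderian and the youngest is Carboniferous; oldest to youngest: Siderian, Orosirian, Tonian, Ordovician, Carboniferous.
Oldest start 2500 minus youngest end 298.9 gives 2201.1 Myr overall.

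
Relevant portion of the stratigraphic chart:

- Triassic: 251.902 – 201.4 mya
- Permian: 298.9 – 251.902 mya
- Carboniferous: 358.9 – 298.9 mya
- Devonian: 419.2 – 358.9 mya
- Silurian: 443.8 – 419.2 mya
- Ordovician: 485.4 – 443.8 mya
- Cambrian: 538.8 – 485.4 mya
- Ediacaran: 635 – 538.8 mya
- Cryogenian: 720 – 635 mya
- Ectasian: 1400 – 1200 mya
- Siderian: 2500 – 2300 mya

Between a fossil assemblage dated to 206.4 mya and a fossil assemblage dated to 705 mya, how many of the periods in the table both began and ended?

705 Ma sits inside the Cryogenian (720–635) and 206.4 Ma inside the Triassic (251.902–201.4); neither of those is wholly between the two dates.
The listed periods lying completely between them are Ediacaran, Cambrian, Ordovician, Silurian, Devonian, Carboniferous, Permian — 7 in all.

7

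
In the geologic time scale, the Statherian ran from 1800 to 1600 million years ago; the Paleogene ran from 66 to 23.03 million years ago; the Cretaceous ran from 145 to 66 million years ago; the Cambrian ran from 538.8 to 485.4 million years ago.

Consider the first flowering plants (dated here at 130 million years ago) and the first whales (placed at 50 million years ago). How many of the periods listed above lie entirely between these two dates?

Checking each listed span, none has both start < 130 Ma and end > 50 Ma — every period straddles one of the two dates or lies outside them — so the count is 0.

0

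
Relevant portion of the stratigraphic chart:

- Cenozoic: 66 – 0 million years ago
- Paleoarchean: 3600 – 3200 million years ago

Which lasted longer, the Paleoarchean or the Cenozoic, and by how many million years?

Paleoarchean, by 334 million years

Paleoarchean: 3600 − 3200 = 400 Myr.
Cenozoic: 66 − 0 = 66 Myr.
Difference: 400 − 66 = 334 Myr, so the Paleoarchean was longer.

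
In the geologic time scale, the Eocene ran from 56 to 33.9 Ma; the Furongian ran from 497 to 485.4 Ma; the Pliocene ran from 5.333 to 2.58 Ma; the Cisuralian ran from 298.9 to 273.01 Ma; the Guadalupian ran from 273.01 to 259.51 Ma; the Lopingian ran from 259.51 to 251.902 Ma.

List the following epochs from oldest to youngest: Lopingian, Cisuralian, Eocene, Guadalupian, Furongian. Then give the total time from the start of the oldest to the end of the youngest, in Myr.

Start ages (Ma): Furongian 497, Cisuralian 298.9, Guadalupian 273.01, Lopingian 259.51, Eocene 56.
Ordered oldest to youngest: Furongian, Cisuralian, Guadalupian, Lopingian, Eocene.
Span = 497 − 33.9 = 463.1 Myr.

Furongian → Cisuralian → Guadalupian → Lopingian → Eocene; total span 463.1 Myr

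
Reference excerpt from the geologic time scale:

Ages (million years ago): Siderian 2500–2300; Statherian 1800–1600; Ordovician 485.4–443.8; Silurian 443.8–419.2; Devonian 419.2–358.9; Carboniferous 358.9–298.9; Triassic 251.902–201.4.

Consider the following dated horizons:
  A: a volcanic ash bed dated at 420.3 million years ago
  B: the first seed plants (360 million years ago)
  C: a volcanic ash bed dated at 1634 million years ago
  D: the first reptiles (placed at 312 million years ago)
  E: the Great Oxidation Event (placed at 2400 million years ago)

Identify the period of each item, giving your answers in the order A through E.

Match each age against the start–end ranges in the excerpt: A = 420.3 Ma → Silurian (443.8–419.2); B = 360 Ma → Devonian (419.2–358.9); C = 1634 Ma → Statherian (1800–1600); D = 312 Ma → Carboniferous (358.9–298.9); E = 2400 Ma → Siderian (2500–2300).

A — Silurian; B — Devonian; C — Statherian; D — Carboniferous; E — Siderian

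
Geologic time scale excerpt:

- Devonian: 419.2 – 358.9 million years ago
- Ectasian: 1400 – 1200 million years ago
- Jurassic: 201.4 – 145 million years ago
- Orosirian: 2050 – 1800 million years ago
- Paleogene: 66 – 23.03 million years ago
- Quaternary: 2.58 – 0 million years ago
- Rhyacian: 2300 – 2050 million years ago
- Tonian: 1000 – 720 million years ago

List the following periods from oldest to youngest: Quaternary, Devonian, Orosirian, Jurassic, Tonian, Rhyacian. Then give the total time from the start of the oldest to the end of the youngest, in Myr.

From the excerpt: Quaternary 2.58–0; Devonian 419.2–358.9; Orosirian 2050–1800; Jurassic 201.4–145; Tonian 1000–720; Rhyacian 2300–2050 (Ma).
Larger Ma is earlier, so the oldest is Rhyacian and the youngest is Quaternary; oldest to youngest: Rhyacian, Orosirian, Tonian, Devonian, Jurassic, Quaternary.
Oldest start 2300 minus youngest end 0 gives 2300 Myr overall.

Rhyacian, Orosirian, Tonian, Devonian, Jurassic, Quaternary; total span 2300 Myr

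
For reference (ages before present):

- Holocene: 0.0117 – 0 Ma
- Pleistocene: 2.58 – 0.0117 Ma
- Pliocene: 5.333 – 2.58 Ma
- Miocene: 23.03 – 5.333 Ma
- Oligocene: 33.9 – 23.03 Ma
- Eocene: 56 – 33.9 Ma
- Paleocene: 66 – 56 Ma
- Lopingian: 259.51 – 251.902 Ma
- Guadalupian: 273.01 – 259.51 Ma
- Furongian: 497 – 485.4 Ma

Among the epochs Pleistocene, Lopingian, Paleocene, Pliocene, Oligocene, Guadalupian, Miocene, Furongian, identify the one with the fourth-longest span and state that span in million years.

Oligocene, 10.87 million years

Start − end for each: Pleistocene 2.58 − 0.0117 = 2.5683; Lopingian 259.51 − 251.902 = 7.608; Paleocene 66 − 56 = 10; Pliocene 5.333 − 2.58 = 2.753; Oligocene 33.9 − 23.03 = 10.87; Guadalupian 273.01 − 259.51 = 13.5; Miocene 23.03 − 5.333 = 17.697; Furongian 497 − 485.4 = 11.6.
Ranking these from longest: Miocene > Guadalupian > Furongian > Oligocene > Paleocene > Lopingian > Pliocene > Pleistocene.
Position 4 in that ranking is Oligocene, which lasted 10.87 Myr.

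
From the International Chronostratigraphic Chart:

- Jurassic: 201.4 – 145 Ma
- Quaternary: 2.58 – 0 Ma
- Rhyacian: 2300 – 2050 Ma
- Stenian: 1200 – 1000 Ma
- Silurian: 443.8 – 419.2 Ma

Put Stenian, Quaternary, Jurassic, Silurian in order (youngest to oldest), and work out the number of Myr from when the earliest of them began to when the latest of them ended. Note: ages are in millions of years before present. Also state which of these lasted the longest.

From the excerpt: Stenian 1200–1000; Quaternary 2.58–0; Jurassic 201.4–145; Silurian 443.8–419.2 (Ma).
Larger Ma is earlier, so the oldest is Stenian and the youngest is Quaternary; youngest to oldest: Quaternary, Jurassic, Silurian, Stenian.
Oldest start 1200 minus youngest end 0 gives 1200 Myr overall.
Individual lengths (start − end): Silurian 24.6; Quaternary 2.58; Stenian 200; Jurassic 56.4. The largest is Stenian at 200 Myr.

Quaternary → Jurassic → Silurian → Stenian; total span 1200 Myr; longest is Stenian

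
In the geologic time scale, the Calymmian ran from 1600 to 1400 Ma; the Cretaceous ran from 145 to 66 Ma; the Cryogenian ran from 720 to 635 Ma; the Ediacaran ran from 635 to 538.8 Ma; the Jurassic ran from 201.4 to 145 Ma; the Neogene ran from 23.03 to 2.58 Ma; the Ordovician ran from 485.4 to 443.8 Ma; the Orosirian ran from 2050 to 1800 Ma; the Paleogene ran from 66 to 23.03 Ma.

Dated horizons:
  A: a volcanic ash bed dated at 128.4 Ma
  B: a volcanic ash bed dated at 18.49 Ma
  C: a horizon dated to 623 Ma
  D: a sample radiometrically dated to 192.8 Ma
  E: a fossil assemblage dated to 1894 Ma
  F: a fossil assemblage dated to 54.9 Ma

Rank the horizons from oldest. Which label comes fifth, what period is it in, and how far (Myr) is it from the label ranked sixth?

F, in the Paleogene; 36.41 million years to B

Sorted oldest-first by Ma: E (1894), C (623), D (192.8), A (128.4), F (54.9), B (18.49).
The fifth oldest is F at 54.9 Ma, which lies in 66–23.03 Ma: the Paleogene.
The sixth oldest is B at 18.49 Ma; separation = |54.9 − 18.49| = 36.41 Myr.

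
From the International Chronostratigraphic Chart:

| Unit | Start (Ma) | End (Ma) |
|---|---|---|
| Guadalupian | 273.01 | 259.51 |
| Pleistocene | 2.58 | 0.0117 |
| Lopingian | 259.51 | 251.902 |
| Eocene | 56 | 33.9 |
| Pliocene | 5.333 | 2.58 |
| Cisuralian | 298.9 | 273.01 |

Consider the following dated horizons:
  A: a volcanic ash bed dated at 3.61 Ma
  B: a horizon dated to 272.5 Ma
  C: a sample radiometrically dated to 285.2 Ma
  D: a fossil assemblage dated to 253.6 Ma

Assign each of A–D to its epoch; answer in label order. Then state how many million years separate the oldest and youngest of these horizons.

A: 3.61 Ma lies in 5.333–2.58 Ma, so Pliocene.
B: 272.5 Ma lies in 273.01–259.51 Ma, so Guadalupian.
C: 285.2 Ma lies in 298.9–273.01 Ma, so Cisuralian.
D: 253.6 Ma lies in 259.51–251.902 Ma, so Lopingian.
Oldest = 285.2 Ma, youngest = 3.61 Ma → span 281.59 Myr.

A — Pliocene; B — Guadalupian; C — Cisuralian; D — Lopingian; span 281.59 million years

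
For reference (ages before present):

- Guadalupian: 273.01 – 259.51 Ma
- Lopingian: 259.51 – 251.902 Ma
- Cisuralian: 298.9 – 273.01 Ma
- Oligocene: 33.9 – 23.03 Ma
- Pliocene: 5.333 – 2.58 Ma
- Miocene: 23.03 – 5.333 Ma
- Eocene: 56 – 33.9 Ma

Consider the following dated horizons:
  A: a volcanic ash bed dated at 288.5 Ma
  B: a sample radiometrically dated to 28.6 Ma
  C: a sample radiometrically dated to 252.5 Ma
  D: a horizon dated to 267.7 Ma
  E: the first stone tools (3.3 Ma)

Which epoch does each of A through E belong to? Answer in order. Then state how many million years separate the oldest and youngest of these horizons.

Match each age against the start–end ranges in the excerpt: A = 288.5 Ma → Cisuralian (298.9–273.01); B = 28.6 Ma → Oligocene (33.9–23.03); C = 252.5 Ma → Lopingian (259.51–251.902); D = 267.7 Ma → Guadalupian (273.01–259.51); E = 3.3 Ma → Pliocene (5.333–2.58).
The largest age is 288.5 Ma and the smallest is 3.3 Ma; their difference is 285.2 Myr.

A — Cisuralian; B — Oligocene; C — Lopingian; D — Guadalupian; E — Pliocene; span 285.2 million years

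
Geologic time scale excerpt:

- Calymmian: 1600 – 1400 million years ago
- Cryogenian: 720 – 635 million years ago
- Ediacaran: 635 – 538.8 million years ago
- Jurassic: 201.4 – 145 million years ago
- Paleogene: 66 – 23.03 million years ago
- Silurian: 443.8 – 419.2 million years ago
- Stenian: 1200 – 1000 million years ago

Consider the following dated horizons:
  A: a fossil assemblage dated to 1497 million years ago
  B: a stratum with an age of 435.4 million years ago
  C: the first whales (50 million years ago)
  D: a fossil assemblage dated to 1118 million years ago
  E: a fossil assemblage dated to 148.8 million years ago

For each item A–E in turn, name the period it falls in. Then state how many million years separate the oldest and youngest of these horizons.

A: 1497 Ma lies in 1600–1400 Ma, so Calymmian.
B: 435.4 Ma lies in 443.8–419.2 Ma, so Silurian.
C: 50 Ma lies in 66–23.03 Ma, so Paleogene.
D: 1118 Ma lies in 1200–1000 Ma, so Stenian.
E: 148.8 Ma lies in 201.4–145 Ma, so Jurassic.
Oldest = 1497 Ma, youngest = 50 Ma → span 1447 Myr.

A — Calymmian; B — Silurian; C — Paleogene; D — Stenian; E — Jurassic; span 1447 million years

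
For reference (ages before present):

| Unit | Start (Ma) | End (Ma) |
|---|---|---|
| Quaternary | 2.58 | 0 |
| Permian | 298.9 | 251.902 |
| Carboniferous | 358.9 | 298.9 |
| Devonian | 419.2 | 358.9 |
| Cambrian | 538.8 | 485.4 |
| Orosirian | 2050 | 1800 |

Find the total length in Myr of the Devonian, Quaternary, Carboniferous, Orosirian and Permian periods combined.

Each duration: Devonian = 60.3; Quaternary = 2.58; Carboniferous = 60; Orosirian = 250; Permian = 46.998.
Sum: 60.3 + 2.58 + 60 + 250 + 46.998 = 419.878 Myr.

419.878 million years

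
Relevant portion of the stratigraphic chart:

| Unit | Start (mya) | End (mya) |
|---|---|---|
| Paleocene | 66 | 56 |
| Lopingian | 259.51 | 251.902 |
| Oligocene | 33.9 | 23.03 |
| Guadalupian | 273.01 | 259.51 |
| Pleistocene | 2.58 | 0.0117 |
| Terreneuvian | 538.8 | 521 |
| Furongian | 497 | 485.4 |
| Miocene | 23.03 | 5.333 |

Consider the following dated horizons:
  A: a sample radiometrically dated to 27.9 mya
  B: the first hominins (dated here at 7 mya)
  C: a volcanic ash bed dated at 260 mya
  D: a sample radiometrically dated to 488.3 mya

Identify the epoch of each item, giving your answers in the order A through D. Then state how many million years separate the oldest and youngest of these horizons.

Match each age against the start–end ranges in the excerpt: A = 27.9 Ma → Oligocene (33.9–23.03); B = 7 Ma → Miocene (23.03–5.333); C = 260 Ma → Guadalupian (273.01–259.51); D = 488.3 Ma → Furongian (497–485.4).
The largest age is 488.3 Ma and the smallest is 7 Ma; their difference is 481.3 Myr.

A — Oligocene; B — Miocene; C — Guadalupian; D — Furongian; span 481.3 million years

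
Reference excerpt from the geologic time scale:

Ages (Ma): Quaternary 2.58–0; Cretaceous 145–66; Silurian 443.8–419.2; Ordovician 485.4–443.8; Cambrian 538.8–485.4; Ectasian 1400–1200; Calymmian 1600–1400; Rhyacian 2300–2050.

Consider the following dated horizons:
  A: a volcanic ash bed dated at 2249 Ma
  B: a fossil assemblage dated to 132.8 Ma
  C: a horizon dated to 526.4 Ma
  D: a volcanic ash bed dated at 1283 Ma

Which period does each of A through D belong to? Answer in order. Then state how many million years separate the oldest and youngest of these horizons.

A: 2249 Ma lies in 2300–2050 Ma, so Rhyacian.
B: 132.8 Ma lies in 145–66 Ma, so Cretaceous.
C: 526.4 Ma lies in 538.8–485.4 Ma, so Cambrian.
D: 1283 Ma lies in 1400–1200 Ma, so Ectasian.
Oldest = 2249 Ma, youngest = 132.8 Ma → span 2116.2 Myr.

A — Rhyacian; B — Cretaceous; C — Cambrian; D — Ectasian; span 2116.2 million years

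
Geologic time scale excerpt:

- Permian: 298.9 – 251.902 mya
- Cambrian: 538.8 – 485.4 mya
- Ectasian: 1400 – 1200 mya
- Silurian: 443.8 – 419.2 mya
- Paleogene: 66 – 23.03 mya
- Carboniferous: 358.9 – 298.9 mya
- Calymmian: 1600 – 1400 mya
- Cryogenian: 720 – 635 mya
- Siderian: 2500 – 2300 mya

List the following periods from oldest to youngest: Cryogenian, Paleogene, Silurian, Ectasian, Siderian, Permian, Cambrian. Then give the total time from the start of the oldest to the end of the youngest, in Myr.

Start ages (Ma): Siderian 2500, Ectasian 1400, Cryogenian 720, Cambrian 538.8, Silurian 443.8, Permian 298.9, Paleogene 66.
Ordered oldest to youngest: Siderian, Ectasian, Cryogenian, Cambrian, Silurian, Permian, Paleogene.
Span = 2500 − 23.03 = 2476.97 Myr.

Siderian, Ectasian, Cryogenian, Cambrian, Silurian, Permian, Paleogene; total span 2476.97 Myr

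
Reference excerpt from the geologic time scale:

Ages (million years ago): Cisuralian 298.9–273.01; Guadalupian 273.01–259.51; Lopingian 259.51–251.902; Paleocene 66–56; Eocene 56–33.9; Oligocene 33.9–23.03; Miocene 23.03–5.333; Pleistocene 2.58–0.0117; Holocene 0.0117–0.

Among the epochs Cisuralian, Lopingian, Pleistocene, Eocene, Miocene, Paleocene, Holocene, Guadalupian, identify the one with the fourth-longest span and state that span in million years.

Durations: Cisuralian 25.89; Lopingian 7.608; Pleistocene 2.5683; Eocene 22.1; Miocene 17.697; Paleocene 10; Holocene 0.0117; Guadalupian 13.5 Myr.
Sorted longest-first: Cisuralian (25.89), Eocene (22.1), Miocene (17.697), Guadalupian (13.5), Paleocene (10), Lopingian (7.608), Pleistocene (2.5683), Holocene (0.0117).
The fourth longest is Guadalupian at 13.5 Myr.

Guadalupian, 13.5 million years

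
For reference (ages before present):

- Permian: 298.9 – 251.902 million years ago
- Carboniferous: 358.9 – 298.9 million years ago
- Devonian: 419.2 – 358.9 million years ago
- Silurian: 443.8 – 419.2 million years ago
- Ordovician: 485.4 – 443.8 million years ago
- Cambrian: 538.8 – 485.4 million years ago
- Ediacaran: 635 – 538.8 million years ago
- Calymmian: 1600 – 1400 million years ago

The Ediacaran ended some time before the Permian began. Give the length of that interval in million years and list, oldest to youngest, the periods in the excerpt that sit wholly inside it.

239.9 million years; Cambrian, Ordovician, Silurian, Devonian, Carboniferous

End of Ediacaran = 538.8 Ma; start of Permian = 298.9 Ma.
Gap = 538.8 − 298.9 = 239.9 Myr.
Periods wholly inside 538.8–298.9 Ma: Cambrian (538.8–485.4), Ordovician (485.4–443.8), Silurian (443.8–419.2), Devonian (419.2–358.9), Carboniferous (358.9–298.9).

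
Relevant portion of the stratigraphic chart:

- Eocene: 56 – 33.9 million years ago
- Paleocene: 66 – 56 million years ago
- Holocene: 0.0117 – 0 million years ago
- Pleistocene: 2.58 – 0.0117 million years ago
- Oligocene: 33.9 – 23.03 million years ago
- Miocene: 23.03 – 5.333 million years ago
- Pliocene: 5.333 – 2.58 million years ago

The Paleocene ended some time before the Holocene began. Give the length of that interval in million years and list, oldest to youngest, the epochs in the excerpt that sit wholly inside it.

55.9883 million years; Eocene, Oligocene, Miocene, Pliocene, Pleistocene

The Paleocene closes at 56 Ma and the Holocene opens at 0.0117 Ma, so the interval is 56 − 0.0117 = 55.9883 Myr.
An epoch fits inside if it starts at or after 56 Ma and ends at or before 0.0117 Ma; oldest first that gives Eocene, Oligocene, Miocene, Pliocene, Pleistocene.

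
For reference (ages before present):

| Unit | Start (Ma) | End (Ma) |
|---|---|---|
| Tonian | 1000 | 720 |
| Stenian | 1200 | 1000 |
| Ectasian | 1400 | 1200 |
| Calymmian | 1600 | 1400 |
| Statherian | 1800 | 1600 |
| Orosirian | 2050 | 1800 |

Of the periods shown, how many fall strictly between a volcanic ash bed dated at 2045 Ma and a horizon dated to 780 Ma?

The older date is 2045 Ma and the younger is 780 Ma.
Periods with start < 2045 and end > 780 Ma: Statherian (1800–1600), Calymmian (1600–1400), Ectasian (1400–1200), Stenian (1200–1000).
That is 4 complete periods.

4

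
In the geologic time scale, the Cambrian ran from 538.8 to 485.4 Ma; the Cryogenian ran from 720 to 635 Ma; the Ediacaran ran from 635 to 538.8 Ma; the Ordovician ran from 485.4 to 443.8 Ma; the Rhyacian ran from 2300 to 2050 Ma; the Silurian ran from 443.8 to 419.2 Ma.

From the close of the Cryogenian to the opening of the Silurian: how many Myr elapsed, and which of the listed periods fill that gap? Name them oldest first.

End of Cryogenian = 635 Ma; start of Silurian = 443.8 Ma.
Gap = 635 − 443.8 = 191.2 Myr.
Periods wholly inside 635–443.8 Ma: Ediacaran (635–538.8), Cambrian (538.8–485.4), Ordovician (485.4–443.8).

191.2 million years; Ediacaran, Cambrian, Ordovician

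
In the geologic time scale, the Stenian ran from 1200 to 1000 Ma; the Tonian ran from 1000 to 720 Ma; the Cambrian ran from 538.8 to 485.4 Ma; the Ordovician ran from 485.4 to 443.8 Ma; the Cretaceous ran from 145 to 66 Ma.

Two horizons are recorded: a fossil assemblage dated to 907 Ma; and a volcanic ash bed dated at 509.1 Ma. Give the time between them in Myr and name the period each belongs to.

Elapsed time: 907 − 509.1 = 397.9 Myr.
907 Ma lies within 1000–720 Ma: Tonian.
509.1 Ma lies within 538.8–485.4 Ma: Cambrian.

397.9 million years apart; the first in the Tonian, the second in the Cambrian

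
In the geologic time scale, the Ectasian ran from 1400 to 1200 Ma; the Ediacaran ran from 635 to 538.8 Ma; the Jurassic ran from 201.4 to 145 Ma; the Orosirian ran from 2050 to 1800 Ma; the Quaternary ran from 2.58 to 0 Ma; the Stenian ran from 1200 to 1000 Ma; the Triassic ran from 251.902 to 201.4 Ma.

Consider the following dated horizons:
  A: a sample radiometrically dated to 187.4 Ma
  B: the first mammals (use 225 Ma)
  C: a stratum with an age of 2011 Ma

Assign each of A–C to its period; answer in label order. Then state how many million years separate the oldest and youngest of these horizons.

A — Jurassic; B — Triassic; C — Orosirian; span 1823.6 million years

Match each age against the start–end ranges in the excerpt: A = 187.4 Ma → Jurassic (201.4–145); B = 225 Ma → Triassic (251.902–201.4); C = 2011 Ma → Orosirian (2050–1800).
The largest age is 2011 Ma and the smallest is 187.4 Ma; their difference is 1823.6 Myr.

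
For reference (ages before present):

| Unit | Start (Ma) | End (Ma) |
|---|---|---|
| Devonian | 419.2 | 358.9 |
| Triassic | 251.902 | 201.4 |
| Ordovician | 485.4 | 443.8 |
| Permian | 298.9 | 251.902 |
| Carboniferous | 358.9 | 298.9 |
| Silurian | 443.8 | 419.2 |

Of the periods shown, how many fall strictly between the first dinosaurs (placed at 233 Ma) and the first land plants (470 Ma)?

The older date is 470 Ma and the younger is 233 Ma.
Periods with start < 470 and end > 233 Ma: Silurian (443.8–419.2), Devonian (419.2–358.9), Carboniferous (358.9–298.9), Permian (298.9–251.902).
That is 4 complete periods.

4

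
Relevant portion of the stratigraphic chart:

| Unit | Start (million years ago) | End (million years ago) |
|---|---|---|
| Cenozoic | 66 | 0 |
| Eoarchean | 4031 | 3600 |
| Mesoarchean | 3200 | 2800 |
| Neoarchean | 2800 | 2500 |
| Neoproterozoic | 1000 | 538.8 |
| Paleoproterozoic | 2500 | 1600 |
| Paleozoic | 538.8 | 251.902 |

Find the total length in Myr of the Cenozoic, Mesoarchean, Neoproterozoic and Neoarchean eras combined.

Each duration: Cenozoic = 66; Mesoarchean = 400; Neoproterozoic = 461.2; Neoarchean = 300.
Sum: 66 + 400 + 461.2 + 300 = 1227.2 Myr.

1227.2 million years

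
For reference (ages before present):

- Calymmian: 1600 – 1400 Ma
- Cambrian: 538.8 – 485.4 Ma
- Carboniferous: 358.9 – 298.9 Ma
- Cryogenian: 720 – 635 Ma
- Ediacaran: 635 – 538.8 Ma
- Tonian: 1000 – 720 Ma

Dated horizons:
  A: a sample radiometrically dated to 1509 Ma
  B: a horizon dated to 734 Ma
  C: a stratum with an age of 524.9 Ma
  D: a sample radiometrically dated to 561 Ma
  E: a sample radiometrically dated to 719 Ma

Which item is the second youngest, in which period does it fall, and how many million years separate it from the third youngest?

D, in the Ediacaran; 158 million years to E

Smaller Ma means younger, so youngest first: C 524.9 < D 561 < E 719 < B 734 < A 1509.
Counting 2 along gives D (561 Ma); the excerpt puts that inside the Ediacaran, 635–538.8 Ma.
Next in line is E (719 Ma), and 719 − 561 = 158 Myr.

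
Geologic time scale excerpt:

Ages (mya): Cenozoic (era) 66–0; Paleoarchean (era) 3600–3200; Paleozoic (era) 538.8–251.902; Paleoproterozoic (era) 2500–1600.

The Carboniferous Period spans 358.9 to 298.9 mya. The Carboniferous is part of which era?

Paleozoic

The Carboniferous (358.9–298.9 Ma) lies entirely within 538.8–251.902 Ma, the Paleozoic Era.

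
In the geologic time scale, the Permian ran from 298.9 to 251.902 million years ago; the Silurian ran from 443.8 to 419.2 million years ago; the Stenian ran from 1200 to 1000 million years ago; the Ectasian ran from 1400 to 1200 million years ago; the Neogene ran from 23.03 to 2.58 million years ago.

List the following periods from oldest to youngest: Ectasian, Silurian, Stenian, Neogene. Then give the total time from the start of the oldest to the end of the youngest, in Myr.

Start ages (Ma): Ectasian 1400, Stenian 1200, Silurian 443.8, Neogene 23.03.
Ordered oldest to youngest: Ectasian, Stenian, Silurian, Neogene.
Span = 1400 − 2.58 = 1397.42 Myr.

Ectasian, Stenian, Silurian, Neogene; total span 1397.42 Myr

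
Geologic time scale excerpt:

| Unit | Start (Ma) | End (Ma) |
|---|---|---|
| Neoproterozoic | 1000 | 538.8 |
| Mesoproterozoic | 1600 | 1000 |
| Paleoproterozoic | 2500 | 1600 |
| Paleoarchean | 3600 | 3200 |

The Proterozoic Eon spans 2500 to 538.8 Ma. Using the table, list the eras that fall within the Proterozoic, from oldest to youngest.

Eras with both bounds inside 2500–538.8 Ma: Paleoproterozoic (2500–1600), Mesoproterozoic (1600–1000), Neoproterozoic (1000–538.8).

Paleoproterozoic, Mesoproterozoic, Neoproterozoic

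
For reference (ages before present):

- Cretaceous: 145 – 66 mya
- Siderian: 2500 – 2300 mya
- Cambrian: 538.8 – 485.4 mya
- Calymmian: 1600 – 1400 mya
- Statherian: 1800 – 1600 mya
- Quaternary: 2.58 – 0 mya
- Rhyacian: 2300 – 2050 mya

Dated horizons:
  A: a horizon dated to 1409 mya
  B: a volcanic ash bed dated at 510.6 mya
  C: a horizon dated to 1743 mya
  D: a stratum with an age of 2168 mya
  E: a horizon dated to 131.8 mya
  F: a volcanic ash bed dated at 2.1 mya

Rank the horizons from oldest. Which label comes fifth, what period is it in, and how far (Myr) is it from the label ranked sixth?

E, in the Cretaceous; 129.7 million years to F

Sorted oldest-first by Ma: D (2168), C (1743), A (1409), B (510.6), E (131.8), F (2.1).
The fifth oldest is E at 131.8 Ma, which lies in 145–66 Ma: the Cretaceous.
The sixth oldest is F at 2.1 Ma; separation = |131.8 − 2.1| = 129.7 Myr.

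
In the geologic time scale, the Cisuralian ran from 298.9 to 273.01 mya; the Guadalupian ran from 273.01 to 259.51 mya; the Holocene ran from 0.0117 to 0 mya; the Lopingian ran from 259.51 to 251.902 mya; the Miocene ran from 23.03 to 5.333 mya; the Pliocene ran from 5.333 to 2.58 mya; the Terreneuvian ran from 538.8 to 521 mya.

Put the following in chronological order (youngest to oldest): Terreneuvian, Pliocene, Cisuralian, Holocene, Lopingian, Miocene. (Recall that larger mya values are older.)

Read off each span (Ma): Terreneuvian 538.8–521; Pliocene 5.333–2.58; Cisuralian 298.9–273.01; Holocene 0.0117–0; Lopingian 259.51–251.902; Miocene 23.03–5.333.
Larger Ma is older, so oldest→youngest is Terreneuvian, Cisuralian, Lopingian, Miocene, Pliocene, Holocene; reverse it for youngest→oldest.

Holocene, Pliocene, Miocene, Lopingian, Cisuralian, Terreneuvian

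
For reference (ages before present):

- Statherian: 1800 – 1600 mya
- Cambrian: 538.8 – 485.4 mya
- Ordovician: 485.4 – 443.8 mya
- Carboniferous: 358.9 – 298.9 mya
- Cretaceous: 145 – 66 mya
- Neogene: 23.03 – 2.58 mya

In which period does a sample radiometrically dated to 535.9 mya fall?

Cambrian

535.9 Ma lies between 538.8 and 485.4 Ma, so it falls in the Cambrian.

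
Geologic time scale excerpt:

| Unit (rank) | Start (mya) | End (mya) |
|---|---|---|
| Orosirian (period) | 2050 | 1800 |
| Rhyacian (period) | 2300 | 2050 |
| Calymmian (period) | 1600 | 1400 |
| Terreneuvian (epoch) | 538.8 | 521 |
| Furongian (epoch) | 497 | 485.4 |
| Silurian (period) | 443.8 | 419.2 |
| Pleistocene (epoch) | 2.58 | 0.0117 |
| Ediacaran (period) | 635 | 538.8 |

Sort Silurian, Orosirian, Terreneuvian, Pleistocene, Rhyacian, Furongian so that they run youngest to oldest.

Sorting by start age (ascending Ma, since larger Ma = older): Pleistocene began 2.58, Silurian began 443.8, Furongian began 497, Terreneuvian began 538.8, Orosirian began 2050, Rhyacian began 2300.

Pleistocene, Silurian, Furongian, Terreneuvian, Orosirian, Rhyacian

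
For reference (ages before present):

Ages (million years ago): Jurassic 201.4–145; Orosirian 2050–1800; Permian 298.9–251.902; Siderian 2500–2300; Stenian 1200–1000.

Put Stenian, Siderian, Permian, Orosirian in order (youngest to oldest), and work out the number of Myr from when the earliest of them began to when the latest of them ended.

Permian → Stenian → Orosirian → Siderian; total span 2248.098 Myr

From the excerpt: Stenian 1200–1000; Siderian 2500–2300; Permian 298.9–251.902; Orosirian 2050–1800 (Ma).
Larger Ma is earlier, so the oldest is Siderian and the youngest is Permian; youngest to oldest: Permian, Stenian, Orosirian, Siderian.
Oldest start 2500 minus youngest end 251.902 gives 2248.098 Myr overall.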